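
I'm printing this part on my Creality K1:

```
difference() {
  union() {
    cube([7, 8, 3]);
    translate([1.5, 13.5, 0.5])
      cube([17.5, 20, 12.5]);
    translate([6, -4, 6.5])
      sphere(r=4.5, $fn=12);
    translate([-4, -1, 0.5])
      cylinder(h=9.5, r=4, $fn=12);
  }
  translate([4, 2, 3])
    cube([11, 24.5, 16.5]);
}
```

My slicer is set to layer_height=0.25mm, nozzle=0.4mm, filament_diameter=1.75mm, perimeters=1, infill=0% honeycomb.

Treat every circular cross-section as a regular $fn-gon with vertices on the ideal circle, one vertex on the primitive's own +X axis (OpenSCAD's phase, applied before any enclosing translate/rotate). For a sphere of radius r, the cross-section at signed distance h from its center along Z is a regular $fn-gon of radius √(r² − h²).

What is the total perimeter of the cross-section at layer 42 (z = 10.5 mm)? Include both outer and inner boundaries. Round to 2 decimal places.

113.81 mm

At z = 10.5 mm: the cube is not intersected at this z (z outside [0, 3]); the 17.5×20 cube at (1.5, 13.5) contributes its full rectangle (perimeter 75.00 mm); the r=4.5 sphere at (6, -4) contributes a regular 12-gon of circumradius √(4.5²−4²) = 2.062 (perimeter = 2·12·2.062·sin(180°/12) = 12.81 mm); the cylinder at (-4, -1) is not intersected at this z (z outside [0.5, 10]); Merging all regions: the 2 present regions are separate (no shared area or edge), so areas and boundary lengths simply add and each stays a separate island — boundary = 87.81 mm; the cube at (4, 2) is present — its section is the full 11×24.5 rectangle (perimeter 71.00 mm); After the difference (first − rest): starting from the result so far, the 11×24.5 cube at (4, 2) partially overlaps it — only the 143.00 mm² overlap (of its 269.50 mm²) is removed, clipping the outline — boundary = 113.81 mm. Overall, the cross-section has 2 separate islands. Total boundary length (outer) = 113.81 mm.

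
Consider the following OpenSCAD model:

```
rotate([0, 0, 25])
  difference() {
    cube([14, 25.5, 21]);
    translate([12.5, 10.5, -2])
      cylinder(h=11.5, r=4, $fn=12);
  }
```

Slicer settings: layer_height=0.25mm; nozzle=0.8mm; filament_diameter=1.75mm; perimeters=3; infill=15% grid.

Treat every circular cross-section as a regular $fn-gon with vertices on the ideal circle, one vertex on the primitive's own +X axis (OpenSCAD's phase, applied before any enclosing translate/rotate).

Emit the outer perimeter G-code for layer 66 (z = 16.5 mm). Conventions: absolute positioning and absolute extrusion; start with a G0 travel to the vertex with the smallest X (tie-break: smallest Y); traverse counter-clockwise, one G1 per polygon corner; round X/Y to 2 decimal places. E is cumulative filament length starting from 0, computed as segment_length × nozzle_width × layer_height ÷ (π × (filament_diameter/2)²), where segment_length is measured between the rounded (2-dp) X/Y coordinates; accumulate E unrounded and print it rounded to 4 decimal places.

G0 X-10.78 Y23.11 Z16.50
G1 X0.00 Y0.00 E2.1204
G1 X12.69 Y5.92 E3.2847
G1 X1.91 Y29.03 E5.4051
G1 X-10.78 Y23.11 E6.5695

At z = 16.5 mm: the 14×25.5 cube contributes its full rectangle; the cylinder at (12.5, 10.5) is not intersected at this z (z outside [-2, 9.5]); Taking the first minus the rest: none of the subtracted shapes is present at this height, so the 14×25.5 cube is unchanged — 1 connected region; (rotated 25° about Z; rotation is an isometry so areas/perimeters/island counts are preserved). The outline is a single polygon with 4 vertices. Extrusion per mm of travel: 0.8 × 0.25 / (π × 0.875²) = 0.083150. Accumulating E over each segment gives final E = 6.5695.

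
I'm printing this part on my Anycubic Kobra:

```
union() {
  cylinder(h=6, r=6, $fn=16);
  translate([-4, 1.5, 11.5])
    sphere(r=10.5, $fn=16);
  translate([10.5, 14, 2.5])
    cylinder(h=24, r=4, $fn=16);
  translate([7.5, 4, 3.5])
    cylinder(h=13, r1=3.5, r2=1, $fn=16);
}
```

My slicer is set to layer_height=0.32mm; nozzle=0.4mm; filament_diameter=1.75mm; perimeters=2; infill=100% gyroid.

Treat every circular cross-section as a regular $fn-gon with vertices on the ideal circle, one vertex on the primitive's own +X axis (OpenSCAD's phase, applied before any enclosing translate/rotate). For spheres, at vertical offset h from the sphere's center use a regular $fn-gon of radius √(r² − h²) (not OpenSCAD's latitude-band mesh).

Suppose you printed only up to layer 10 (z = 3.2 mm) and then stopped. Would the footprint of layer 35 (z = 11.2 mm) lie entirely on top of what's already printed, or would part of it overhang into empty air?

Compare the two slices. At z = 3.2: the r=6 cylinder contributes a regular 16-gon of circumradius 6 (area = (16/2)·6.000²·sin(360°/16) = 110.21 mm²); the sphere at (-4, 1.5): section is a regular 16-gon, circumradius = √(r²−h²) = √(10.5²−8.3²) = 6.431 (area = (16/2)·6.431²·sin(360°/16) = 126.62 mm²); the cylinder at (10.5, 14): section is a regular 16-gon, circumradius r=4 (area = (16/2)·4.000²·sin(360°/16) = 48.98 mm²); the cone at (7.5, 4) is absent (z outside [3.5, 16.5]); Merging all regions: the regions partially overlap — summed areas 285.82 mm² minus the doubly-counted overlap 66.79 mm² gives 219.03 mm² — area = 219.03 mm². At z = 11.2: the cylinder does not reach this height (z outside [0, 6]); the sphere at (-4, 1.5): section is a regular 16-gon, circumradius = √(r²−h²) = √(10.5²−0.3²) = 10.496 (area = (16/2)·10.496²·sin(360°/16) = 337.25 mm²); the r=4 cylinder at (10.5, 14) contributes a regular 16-gon of circumradius 4 (area = (16/2)·4.000²·sin(360°/16) = 48.98 mm²); the cone at (7.5, 4): at t=0.592 of its height the radius interpolates to r₁+(r₂−r₁)t = 2.019, giving a regular 16-gon of that circumradius (area = (16/2)·2.019²·sin(360°/16) = 12.48 mm²); Merging all regions: the regions partially overlap — summed areas 398.72 mm² minus the doubly-counted overlap 0.96 mm² gives 397.76 mm² — area = 397.76 mm². Checking containment: at z = 11.2 the cross-section extends beyond the z = 3.2 cross-section by about 178.72 mm².

part overhangs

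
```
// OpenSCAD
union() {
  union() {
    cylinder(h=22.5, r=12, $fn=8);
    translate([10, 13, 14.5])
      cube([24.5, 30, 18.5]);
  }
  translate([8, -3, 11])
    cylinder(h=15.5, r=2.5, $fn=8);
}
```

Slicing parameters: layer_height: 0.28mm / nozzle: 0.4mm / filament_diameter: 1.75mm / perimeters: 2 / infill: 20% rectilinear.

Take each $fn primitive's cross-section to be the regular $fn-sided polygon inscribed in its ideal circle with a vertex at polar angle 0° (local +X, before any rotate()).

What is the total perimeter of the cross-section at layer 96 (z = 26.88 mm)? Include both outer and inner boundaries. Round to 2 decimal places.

109.00 mm

At z = 26.88 mm: the cylinder is absent (z outside [0, 22.5]); the cube at (10, 13) (footprint 24.5×30) is included at this height (perimeter 109.00 mm); Combining (union): only the 24.5×30 cube at (10, 13) is present, so the union is just that shape — boundary = 109.00 mm; the cylinder at (8, -3) does not reach this height (z outside [11, 26.5]); Taking the union: only that combined region is present, so the union is just that shape — boundary = 109.00 mm. Overall, the cross-section is a single solid region. Total boundary length (outer) = 109.00 mm.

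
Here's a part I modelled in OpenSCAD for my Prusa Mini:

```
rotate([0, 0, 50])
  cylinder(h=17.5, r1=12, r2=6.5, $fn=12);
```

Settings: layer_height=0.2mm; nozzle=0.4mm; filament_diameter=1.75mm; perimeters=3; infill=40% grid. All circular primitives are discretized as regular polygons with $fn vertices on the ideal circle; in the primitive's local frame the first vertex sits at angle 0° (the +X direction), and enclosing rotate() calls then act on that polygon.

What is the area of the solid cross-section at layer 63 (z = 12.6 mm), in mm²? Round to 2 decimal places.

At z = 12.6 mm: the cone (r1=12→r2=6.5) has section circumradius 8.040 here — a regular 12-gon (area = (12/2)·8.040²·sin(360°/12) = 193.92 mm²); (whole slice rotated 50° about Z — lengths, areas and connectivity unchanged). Overall, the cross-section is a single solid region. Net area = 193.92 mm².

193.92 mm²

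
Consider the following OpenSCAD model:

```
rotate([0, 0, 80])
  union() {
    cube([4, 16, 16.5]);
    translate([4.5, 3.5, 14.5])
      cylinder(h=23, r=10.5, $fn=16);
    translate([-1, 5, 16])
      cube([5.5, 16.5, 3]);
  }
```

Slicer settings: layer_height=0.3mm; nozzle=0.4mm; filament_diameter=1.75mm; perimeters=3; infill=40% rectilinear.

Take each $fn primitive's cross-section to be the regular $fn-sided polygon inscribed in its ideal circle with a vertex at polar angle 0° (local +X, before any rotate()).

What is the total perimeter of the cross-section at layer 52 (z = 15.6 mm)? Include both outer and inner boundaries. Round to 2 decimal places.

At z = 15.6 mm: the cube (footprint 4×16) is included at this height (perimeter 40.00 mm); the cylinder at (4.5, 3.5): section is a regular 16-gon, circumradius r=10.5 (perimeter = 2·16·10.500·sin(180°/16) = 65.55 mm); the cube at (-1, 5) is absent (z outside [16, 19]); Merging all regions: the regions partially overlap (shared area 53.96 mm²), so the edge portions inside another operand are dropped and the merged outline is re-measured after clipping — boundary = 70.60 mm; (rotated 80° about Z; rotation is an isometry so areas/perimeters/island counts are preserved). Overall, the cross-section is a single solid region. Total boundary length (outer) = 70.60 mm.

70.60 mm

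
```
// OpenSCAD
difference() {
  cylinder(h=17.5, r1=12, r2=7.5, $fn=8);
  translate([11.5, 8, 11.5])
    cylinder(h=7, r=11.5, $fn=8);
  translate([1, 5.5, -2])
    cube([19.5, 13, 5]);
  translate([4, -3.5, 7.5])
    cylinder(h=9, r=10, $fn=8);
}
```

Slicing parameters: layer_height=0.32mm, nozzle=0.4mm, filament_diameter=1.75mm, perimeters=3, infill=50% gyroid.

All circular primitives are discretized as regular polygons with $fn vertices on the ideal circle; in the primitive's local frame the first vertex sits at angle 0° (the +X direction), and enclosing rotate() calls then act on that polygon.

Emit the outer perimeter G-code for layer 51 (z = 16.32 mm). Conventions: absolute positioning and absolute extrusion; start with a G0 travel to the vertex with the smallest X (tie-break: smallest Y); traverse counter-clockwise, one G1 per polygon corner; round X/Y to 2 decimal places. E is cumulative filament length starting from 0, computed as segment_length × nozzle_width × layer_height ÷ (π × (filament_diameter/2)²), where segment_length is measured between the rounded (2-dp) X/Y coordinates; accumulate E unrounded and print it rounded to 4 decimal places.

At z = 16.32 mm: the cone: at t=0.933 of its height the radius interpolates to r₁+(r₂−r₁)t = 7.803, giving a regular 8-gon of that circumradius; the r=11.5 cylinder at (11.5, 8) gives a regular 8-gon of circumradius 11.5 (constant along its height); the cube at (1, 5.5) is not intersected at this z (z outside [-2, 3]); the r=10 cylinder at (4, -3.5) gives a regular 8-gon of circumradius 10 (constant along its height); Taking the first minus the rest: starting from the cone, the r=11.5 cylinder at (11.5, 8) partially overlaps it — only the 33.79 mm² overlap (of its 374.06 mm²) is removed, clipping the outline; the r=10 cylinder at (4, -3.5) partially overlaps it — only the 102.14 mm² overlap (of its 282.84 mm²) is removed, clipping the outline — 1 connected region. The outline is a single polygon with 9 vertices. Extrusion per mm of travel: 0.4 × 0.32 / (π × 0.875²) = 0.053216. Accumulating E over each segment gives final E = 1.9000.

G0 X-7.80 Y0.00 Z16.32
G1 X-5.52 Y-5.52 E0.3178
G1 X-5.09 Y-5.69 E0.3424
G1 X-6.00 Y-3.50 E0.4686
G1 X-3.07 Y3.57 E0.8759
G1 X1.12 Y5.31 E1.1173
G1 X0.10 Y7.76 E1.2586
G1 X0.00 Y7.80 E1.2643
G1 X-5.52 Y5.52 E1.5821
G1 X-7.80 Y0.00 E1.9000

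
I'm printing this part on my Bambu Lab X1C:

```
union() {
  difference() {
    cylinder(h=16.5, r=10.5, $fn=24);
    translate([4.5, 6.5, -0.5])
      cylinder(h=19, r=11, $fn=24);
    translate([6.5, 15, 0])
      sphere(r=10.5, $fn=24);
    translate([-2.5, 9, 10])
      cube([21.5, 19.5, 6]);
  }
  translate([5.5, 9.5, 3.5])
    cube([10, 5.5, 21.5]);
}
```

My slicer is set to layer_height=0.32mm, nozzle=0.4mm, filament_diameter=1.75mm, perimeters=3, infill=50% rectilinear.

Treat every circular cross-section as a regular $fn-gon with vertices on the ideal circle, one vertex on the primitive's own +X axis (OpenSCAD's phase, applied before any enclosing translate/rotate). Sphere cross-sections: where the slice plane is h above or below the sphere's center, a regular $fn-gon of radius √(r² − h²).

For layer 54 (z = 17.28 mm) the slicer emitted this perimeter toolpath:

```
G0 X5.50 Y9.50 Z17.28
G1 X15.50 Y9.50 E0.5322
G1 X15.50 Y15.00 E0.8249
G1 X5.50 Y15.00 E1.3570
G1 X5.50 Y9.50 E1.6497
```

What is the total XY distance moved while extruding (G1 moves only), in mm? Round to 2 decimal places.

31.00 mm

Sum the Euclidean lengths of each G1 segment: total = 31.00 mm.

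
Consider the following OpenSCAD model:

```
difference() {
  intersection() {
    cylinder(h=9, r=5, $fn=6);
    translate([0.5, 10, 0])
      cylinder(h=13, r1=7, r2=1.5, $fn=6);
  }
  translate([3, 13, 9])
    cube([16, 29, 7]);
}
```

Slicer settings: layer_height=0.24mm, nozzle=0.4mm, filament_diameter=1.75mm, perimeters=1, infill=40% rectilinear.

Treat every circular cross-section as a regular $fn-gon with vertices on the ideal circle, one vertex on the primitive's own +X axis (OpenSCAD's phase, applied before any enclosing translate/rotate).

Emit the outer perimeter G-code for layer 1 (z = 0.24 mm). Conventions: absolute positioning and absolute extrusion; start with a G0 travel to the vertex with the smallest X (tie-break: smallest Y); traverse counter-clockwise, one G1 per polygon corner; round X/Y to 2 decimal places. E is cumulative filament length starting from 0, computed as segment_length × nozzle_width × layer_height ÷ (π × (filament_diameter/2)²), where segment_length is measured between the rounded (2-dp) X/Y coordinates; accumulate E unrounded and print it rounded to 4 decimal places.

At z = 0.24 mm: the r=5 cylinder contributes a regular 6-gon of circumradius 5; the cone at (0.5, 10) (r1=7→r2=1.5) has section circumradius 6.898 here — a regular 6-gon; Taking the intersection: the cone at (0.5, 10) partially overlaps the r=5 cylinder; clipping to the common part keeps 1.58 mm² — 1 connected region; the cube at (3, 13) is absent (z outside [9, 16]); After the difference (first − rest): none of the subtracted shapes is present at this height, so the result so far is unchanged — 1 connected region. The outline is a single polygon with 4 vertices. Extrusion per mm of travel: 0.4 × 0.24 / (π × 0.875²) = 0.039912. Accumulating E over each segment gives final E = 0.4414.

G0 X-2.68 Y4.03 Z0.24
G1 X2.68 Y4.03 E0.2139
G1 X2.50 Y4.33 E0.2279
G1 X-2.50 Y4.33 E0.4275
G1 X-2.68 Y4.03 E0.4414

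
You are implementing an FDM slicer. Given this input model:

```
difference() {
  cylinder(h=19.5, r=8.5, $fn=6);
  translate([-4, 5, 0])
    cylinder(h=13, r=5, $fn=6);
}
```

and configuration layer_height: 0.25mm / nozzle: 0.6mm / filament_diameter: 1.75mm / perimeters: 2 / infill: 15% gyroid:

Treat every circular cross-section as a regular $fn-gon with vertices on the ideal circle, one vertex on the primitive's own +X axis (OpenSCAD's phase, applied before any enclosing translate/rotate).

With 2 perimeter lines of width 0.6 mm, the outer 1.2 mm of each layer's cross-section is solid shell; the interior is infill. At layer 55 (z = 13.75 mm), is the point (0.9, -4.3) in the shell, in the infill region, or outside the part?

infill

At z = 13.75 mm: the cylinder: section is a regular 6-gon, circumradius r=8.5; the cylinder at (-4, 5) is absent (z outside [0, 13]); Subtracting the remaining from the first: none of the subtracted shapes is present at this height, so the r=8.5 cylinder is unchanged — 1 connected region. Overall, the cross-section is a single solid region. The nearest boundary edge runs (-4.25, -7.36)→(4.25, -7.36); distance from the point to it = 3.06 mm. The point is inside the cross-section and 3.06 mm from the nearest boundary — more than the 1.2 mm shell width (2 × 0.6), so it's in the infill interior.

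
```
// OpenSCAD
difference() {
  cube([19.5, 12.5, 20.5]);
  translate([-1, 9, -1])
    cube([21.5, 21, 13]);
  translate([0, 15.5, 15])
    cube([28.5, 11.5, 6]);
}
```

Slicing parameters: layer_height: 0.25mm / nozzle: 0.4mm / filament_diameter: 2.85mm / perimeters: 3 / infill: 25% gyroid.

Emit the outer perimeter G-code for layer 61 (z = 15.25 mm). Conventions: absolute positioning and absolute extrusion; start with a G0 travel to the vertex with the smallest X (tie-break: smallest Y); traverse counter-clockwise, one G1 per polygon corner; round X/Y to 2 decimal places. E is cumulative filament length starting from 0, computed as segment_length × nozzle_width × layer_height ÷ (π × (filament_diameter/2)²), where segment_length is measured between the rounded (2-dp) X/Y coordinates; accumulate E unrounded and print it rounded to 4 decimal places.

G0 X0.00 Y0.00 Z15.25
G1 X19.50 Y0.00 E0.3057
G1 X19.50 Y12.50 E0.5016
G1 X0.00 Y12.50 E0.8073
G1 X0.00 Y0.00 E1.0032

At z = 15.25 mm: the 19.5×12.5 cube contributes its full rectangle; the cube at (-1, 9) is not intersected at this z (z outside [-1, 12]); the 28.5×11.5 cube at (0, 15.5) contributes its full rectangle; Subtracting the remaining from the first: starting from the 19.5×12.5 cube, the 28.5×11.5 cube at (0, 15.5) misses the remaining region (no effect) — 1 connected region. The outline is a single polygon with 4 vertices. Extrusion per mm of travel: 0.4 × 0.25 / (π × 1.425²) = 0.015675. Accumulating E over each segment gives final E = 1.0032.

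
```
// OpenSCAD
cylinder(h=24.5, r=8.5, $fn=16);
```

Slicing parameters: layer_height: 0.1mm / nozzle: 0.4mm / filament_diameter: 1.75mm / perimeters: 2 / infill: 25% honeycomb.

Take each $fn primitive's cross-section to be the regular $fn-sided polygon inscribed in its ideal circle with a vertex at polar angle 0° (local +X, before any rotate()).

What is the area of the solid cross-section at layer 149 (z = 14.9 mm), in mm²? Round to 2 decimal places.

At z = 14.9 mm: the cylinder: section is a regular 16-gon, circumradius r=8.5 (area = (16/2)·8.500²·sin(360°/16) = 221.19 mm²). Overall, the cross-section is a single solid region. Net area = 221.19 mm².

221.19 mm²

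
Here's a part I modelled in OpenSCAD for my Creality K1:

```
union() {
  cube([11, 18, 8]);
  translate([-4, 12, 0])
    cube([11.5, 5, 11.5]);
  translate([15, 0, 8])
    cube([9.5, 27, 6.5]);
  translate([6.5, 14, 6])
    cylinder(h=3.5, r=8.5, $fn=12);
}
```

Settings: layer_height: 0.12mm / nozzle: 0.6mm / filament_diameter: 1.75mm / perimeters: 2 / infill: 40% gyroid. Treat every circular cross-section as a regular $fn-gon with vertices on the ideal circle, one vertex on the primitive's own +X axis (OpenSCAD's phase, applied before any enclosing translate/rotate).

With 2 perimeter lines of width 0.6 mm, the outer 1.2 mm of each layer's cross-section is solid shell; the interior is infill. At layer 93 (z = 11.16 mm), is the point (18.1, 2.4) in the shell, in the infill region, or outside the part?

At z = 11.16 mm: the cube does not reach this height (z outside [0, 8]); the 11.5×5 cube at (-4, 12) contributes its full rectangle; the cube at (15, 0) (footprint 9.5×27) is included at this height; the cylinder at (6.5, 14) is not intersected at this z (z outside [6, 9.5]); Merging all regions: the 2 present regions are separate (no shared area or edge), so areas and boundary lengths simply add and each stays a separate island — 2 connected regions. Overall, the cross-section has 2 separate islands. The nearest boundary edge runs (24.50, 0.00)→(15.00, 0.00); distance from the point to it = 2.40 mm. (Shell/infill is judged within the island containing the point — the largest one.) The point is inside the cross-section and 2.40 mm from the nearest boundary — more than the 1.2 mm shell width (2 × 0.6), so it's in the infill interior.

infill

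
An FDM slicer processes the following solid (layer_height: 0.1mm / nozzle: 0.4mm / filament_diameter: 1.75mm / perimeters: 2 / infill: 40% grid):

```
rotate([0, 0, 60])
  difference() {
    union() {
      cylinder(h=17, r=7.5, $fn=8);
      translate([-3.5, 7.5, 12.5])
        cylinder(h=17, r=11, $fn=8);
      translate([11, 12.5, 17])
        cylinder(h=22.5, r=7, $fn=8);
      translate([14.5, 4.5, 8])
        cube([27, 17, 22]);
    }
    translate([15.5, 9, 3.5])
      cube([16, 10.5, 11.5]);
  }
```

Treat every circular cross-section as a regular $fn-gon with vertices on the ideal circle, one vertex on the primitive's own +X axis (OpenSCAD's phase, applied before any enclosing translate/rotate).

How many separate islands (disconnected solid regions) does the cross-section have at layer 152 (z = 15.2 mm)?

At z = 15.2 mm: the r=7.5 cylinder gives a regular 8-gon of circumradius 7.5 (constant along its height); the r=11 cylinder at (-3.5, 7.5) contributes a regular 8-gon of circumradius 11; the cylinder at (11, 12.5) is absent (z outside [17, 39.5]); the cube at (14.5, 4.5) (footprint 27×17) is included at this height; Taking the union: the regions partially overlap (shared area 98.27 mm²), so overlapping operands fuse into one piece — 2 connected regions; the cube at (15.5, 9) does not reach this height (z outside [3.5, 15]); Taking the first minus the rest: none of the subtracted shapes is present at this height, so that combined region is unchanged — 2 connected regions; (whole slice rotated 60° about Z — lengths, areas and connectivity unchanged). Overall, the cross-section has 2 separate islands. Island count = 2.

2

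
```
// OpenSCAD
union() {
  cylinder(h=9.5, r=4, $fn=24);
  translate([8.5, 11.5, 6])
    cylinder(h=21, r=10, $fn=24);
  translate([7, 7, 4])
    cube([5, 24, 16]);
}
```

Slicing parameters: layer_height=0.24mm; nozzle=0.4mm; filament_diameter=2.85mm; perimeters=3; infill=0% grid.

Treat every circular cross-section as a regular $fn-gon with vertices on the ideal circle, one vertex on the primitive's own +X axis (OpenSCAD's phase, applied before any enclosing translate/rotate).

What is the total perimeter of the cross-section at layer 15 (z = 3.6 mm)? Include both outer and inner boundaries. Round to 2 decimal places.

At z = 3.6 mm: the r=4 cylinder contributes a regular 24-gon of circumradius 4 (perimeter = 2·24·4.000·sin(180°/24) = 25.06 mm); the cylinder at (8.5, 11.5) does not reach this height (z outside [6, 27]); the cube at (7, 7) does not reach this height (z outside [4, 20]); Combining (union): only the r=4 cylinder is present, so the union is just that shape — boundary = 25.06 mm. Overall, the cross-section is a single solid region. Total boundary length (outer) = 25.06 mm.

25.06 mm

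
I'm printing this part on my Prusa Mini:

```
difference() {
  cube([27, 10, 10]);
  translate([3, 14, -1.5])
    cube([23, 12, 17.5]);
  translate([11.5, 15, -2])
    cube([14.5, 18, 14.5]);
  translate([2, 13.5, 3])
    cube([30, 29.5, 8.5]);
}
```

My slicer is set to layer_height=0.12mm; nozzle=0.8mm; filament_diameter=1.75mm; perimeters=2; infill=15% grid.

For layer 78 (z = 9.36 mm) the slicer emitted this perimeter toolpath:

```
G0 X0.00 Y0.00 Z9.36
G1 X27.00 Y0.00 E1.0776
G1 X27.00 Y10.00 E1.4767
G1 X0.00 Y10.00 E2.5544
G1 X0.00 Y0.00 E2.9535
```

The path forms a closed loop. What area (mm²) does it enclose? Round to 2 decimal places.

Apply the shoelace formula to the sequence of (X, Y) vertices; enclosed area = 270.00 mm².

270.00 mm²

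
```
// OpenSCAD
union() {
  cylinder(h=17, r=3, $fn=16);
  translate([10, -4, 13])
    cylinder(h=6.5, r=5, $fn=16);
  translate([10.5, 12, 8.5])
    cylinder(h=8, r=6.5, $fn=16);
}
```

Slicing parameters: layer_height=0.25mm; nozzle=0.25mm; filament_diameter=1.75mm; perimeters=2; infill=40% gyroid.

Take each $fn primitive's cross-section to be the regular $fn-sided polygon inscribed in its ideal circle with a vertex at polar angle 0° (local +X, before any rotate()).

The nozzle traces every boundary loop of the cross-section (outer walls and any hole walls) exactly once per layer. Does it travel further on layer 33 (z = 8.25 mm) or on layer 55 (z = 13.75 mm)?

layer 55 (z = 13.75 mm)

Layer 33 (z = 8.25): the r=3 cylinder contributes a regular 16-gon of circumradius 3 (perimeter = 2·16·3.000·sin(180°/16) = 18.73 mm); the cylinder at (10, -4) is absent (z outside [13, 19.5]); the cylinder at (10.5, 12) is not intersected at this z (z outside [8.5, 16.5]); Merging all regions: only the r=3 cylinder is present, so the union is just that shape — boundary = 18.73 mm. So its perimeter = 18.73 mm. Layer 55 (z = 13.75): the cylinder: section is a regular 16-gon, circumradius r=3 (perimeter = 2·16·3.000·sin(180°/16) = 18.73 mm); the r=5 cylinder at (10, -4) contributes a regular 16-gon of circumradius 5 (perimeter = 2·16·5.000·sin(180°/16) = 31.21 mm); the cylinder at (10.5, 12): section is a regular 16-gon, circumradius r=6.5 (perimeter = 2·16·6.500·sin(180°/16) = 40.58 mm); Combining (union): the 3 present regions are separate (no shared area or edge), so areas and boundary lengths simply add and each stays a separate island — boundary = 90.52 mm. So its perimeter = 90.52 mm. Layer 55 is larger (90.52 vs 18.73 mm).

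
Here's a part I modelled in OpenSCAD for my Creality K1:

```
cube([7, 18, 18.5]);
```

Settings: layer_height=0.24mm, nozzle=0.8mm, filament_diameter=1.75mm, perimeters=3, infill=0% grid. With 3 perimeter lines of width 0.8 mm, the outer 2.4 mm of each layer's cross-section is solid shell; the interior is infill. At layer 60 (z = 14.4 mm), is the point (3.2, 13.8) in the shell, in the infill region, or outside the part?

infill

At z = 14.4 mm: the cube (footprint 7×18) is included at this height. Overall, the cross-section is a single solid region. The nearest boundary edge runs (0.00, 18.00)→(0.00, 0.00); distance from the point to it = 3.20 mm. The point is inside the cross-section and 3.20 mm from the nearest boundary — more than the 2.4 mm shell width (3 × 0.8), so it's in the infill interior.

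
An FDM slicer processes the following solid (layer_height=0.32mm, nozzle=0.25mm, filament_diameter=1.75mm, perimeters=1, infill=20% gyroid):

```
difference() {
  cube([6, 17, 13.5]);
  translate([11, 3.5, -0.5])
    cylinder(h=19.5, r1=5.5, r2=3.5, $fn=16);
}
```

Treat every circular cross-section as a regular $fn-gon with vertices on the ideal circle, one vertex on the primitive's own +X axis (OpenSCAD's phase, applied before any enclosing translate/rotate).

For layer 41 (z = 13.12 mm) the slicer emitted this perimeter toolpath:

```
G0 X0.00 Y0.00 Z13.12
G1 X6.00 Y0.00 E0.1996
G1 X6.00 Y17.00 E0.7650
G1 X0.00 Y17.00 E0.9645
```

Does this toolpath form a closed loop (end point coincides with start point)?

no

Start point (G0): (0.00, 0.00). End point (last G1): the path does not return to the start — open.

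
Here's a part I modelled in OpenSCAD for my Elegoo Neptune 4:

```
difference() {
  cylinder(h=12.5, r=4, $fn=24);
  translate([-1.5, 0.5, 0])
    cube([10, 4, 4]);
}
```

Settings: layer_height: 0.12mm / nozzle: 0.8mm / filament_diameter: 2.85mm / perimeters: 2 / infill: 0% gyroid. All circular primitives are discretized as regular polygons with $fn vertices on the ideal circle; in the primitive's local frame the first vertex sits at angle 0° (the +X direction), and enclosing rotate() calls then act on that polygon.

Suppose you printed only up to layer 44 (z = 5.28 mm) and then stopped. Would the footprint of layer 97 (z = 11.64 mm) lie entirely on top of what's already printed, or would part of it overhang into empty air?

Compare the two slices. At z = 5.28: the r=4 cylinder contributes a regular 24-gon of circumradius 4 (area = (24/2)·4.000²·sin(360°/24) = 49.69 mm²); the cube at (-1.5, 0.5) is not intersected at this z (z outside [0, 4]); Taking the first minus the rest: none of the subtracted shapes is present at this height, so the r=4 cylinder is unchanged — area = 49.69 mm². At z = 11.64: the r=4 cylinder contributes a regular 24-gon of circumradius 4 (area = (24/2)·4.000²·sin(360°/24) = 49.69 mm²); the cube at (-1.5, 0.5) does not reach this height (z outside [0, 4]); After the difference (first − rest): none of the subtracted shapes is present at this height, so the r=4 cylinder is unchanged — area = 49.69 mm². Checking containment: the cross-section at z = 11.64 is a subset of the cross-section at z = 5.28.

entirely on top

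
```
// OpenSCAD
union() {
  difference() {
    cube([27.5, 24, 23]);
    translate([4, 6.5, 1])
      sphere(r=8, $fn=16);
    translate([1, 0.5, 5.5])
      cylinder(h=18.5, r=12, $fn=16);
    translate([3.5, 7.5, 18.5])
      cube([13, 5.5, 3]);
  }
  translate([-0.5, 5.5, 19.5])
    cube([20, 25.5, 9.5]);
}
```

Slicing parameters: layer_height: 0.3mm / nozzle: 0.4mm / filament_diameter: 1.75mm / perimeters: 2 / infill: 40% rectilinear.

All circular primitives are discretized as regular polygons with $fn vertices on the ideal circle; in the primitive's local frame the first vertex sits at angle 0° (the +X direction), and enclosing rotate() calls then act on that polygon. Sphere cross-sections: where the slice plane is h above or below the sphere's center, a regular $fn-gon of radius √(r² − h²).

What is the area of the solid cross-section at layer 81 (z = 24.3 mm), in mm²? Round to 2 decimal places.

510.00 mm²

At z = 24.3 mm: the cube is not intersected at this z (z outside [0, 23]); the sphere at (4, 6.5) is absent (|z−center|=23.300 > r=8); the cylinder at (1, 0.5) is not intersected at this z (z outside [5.5, 24]); the cube at (3.5, 7.5) is absent (z outside [18.5, 21.5]); Subtracting the remaining from the first: the first operand is absent here, so nothing remains; the cube at (-0.5, 5.5) (footprint 20×25.5) is included at this height (area 510.00 mm²); Taking the union: only the 20×25.5 cube at (-0.5, 5.5) is present, so the union is just that shape — area = 510.00 mm². Overall, the cross-section is a single solid region. Net area = 510.00 mm².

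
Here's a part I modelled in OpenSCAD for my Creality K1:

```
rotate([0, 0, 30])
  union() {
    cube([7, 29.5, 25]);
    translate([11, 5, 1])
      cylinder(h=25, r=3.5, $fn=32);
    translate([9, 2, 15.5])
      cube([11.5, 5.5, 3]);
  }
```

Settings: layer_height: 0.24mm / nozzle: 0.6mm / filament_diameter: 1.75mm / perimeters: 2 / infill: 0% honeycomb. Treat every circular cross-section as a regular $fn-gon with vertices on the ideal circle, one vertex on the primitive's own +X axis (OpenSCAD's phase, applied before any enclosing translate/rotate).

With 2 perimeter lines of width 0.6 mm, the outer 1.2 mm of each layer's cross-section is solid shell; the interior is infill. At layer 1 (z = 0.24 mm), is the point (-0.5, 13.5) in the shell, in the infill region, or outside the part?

At z = 0.24 mm: the cube is present — its section is the full 7×29.5 rectangle; the cylinder at (11, 5) is absent (z outside [1, 26]); the cube at (9, 2) does not reach this height (z outside [15.5, 18.5]); Merging all regions: only the 7×29.5 cube is present, so the union is just that shape — 1 connected region; (whole slice rotated 30° about Z — lengths, areas and connectivity unchanged). Overall, the cross-section is a single solid region. Undo the 30° rotation: the query point maps to (6.317, 11.941) in the un-rotated model frame. The nearest boundary edge runs (7.00, 0.00)→(7.00, 29.50); distance from the point to it = 0.68 mm. The point is inside the cross-section, 0.68 mm from the nearest boundary — within the 1.2 mm shell band (2 × 0.6).

shell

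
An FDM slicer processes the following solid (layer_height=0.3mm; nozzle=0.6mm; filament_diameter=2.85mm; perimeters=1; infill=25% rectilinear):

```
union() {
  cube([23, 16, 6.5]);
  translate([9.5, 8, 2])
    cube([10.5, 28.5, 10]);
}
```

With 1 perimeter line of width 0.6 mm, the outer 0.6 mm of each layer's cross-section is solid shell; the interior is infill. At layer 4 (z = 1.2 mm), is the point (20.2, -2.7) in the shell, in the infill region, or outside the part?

outside

At z = 1.2 mm: the cube (footprint 23×16) is included at this height; the cube at (9.5, 8) does not reach this height (z outside [2, 12]); Taking the union: only the 23×16 cube is present, so the union is just that shape — 1 connected region. Overall, the cross-section is a single solid region. The nearest boundary edge runs (0.00, 0.00)→(23.00, 0.00); distance from the point to it = 2.70 mm. The point is not inside any of the regions above, so it lies outside the cross-section (2.70 mm from the nearest boundary).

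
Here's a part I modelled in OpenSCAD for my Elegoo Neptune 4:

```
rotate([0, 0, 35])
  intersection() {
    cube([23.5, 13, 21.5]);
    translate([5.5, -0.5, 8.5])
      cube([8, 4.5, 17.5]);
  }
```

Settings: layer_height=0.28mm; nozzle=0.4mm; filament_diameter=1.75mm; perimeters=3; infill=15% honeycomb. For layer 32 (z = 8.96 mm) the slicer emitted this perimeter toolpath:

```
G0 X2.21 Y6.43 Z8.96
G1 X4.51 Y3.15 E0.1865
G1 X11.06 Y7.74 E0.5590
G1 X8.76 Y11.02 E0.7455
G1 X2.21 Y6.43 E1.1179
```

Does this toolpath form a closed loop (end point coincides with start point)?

Start point (G0): (2.21, 6.43). End point (last G1): the path returns to the start — closed.

yes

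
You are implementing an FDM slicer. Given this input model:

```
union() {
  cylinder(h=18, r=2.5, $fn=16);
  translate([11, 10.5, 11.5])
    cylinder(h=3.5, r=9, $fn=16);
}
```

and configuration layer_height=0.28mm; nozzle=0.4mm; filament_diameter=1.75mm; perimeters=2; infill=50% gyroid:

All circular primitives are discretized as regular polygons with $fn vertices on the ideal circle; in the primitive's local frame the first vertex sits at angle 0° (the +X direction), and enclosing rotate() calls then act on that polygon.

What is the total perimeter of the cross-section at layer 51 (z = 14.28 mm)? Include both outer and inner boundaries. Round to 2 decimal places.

71.79 mm

At z = 14.28 mm: the r=2.5 cylinder contributes a regular 16-gon of circumradius 2.5 (perimeter = 2·16·2.500·sin(180°/16) = 15.61 mm); the cylinder at (11, 10.5): section is a regular 16-gon, circumradius r=9 (perimeter = 2·16·9.000·sin(180°/16) = 56.19 mm); Merging all regions: the 2 present regions are separate (no shared area or edge), so areas and boundary lengths simply add and each stays a separate island — boundary = 71.79 mm. Overall, the cross-section has 2 separate islands. Total boundary length (outer) = 71.79 mm.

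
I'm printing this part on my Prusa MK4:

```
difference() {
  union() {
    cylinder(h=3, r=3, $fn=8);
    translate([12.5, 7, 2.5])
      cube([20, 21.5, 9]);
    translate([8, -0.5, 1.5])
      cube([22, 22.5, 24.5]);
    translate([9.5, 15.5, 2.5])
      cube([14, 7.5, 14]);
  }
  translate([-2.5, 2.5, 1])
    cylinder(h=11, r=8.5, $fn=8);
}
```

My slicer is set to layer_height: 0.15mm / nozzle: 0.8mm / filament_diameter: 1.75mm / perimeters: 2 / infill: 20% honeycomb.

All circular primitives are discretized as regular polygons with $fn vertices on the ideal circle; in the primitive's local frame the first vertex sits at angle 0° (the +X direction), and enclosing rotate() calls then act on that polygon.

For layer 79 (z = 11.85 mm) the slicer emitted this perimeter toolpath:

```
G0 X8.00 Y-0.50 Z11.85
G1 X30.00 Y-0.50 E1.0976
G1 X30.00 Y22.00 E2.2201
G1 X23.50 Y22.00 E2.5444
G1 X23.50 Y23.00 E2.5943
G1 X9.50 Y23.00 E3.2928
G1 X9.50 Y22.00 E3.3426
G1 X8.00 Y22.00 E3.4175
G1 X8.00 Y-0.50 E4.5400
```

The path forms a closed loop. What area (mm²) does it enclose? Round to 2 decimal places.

509.00 mm²

Apply the shoelace formula to the sequence of (X, Y) vertices; enclosed area = 509.00 mm².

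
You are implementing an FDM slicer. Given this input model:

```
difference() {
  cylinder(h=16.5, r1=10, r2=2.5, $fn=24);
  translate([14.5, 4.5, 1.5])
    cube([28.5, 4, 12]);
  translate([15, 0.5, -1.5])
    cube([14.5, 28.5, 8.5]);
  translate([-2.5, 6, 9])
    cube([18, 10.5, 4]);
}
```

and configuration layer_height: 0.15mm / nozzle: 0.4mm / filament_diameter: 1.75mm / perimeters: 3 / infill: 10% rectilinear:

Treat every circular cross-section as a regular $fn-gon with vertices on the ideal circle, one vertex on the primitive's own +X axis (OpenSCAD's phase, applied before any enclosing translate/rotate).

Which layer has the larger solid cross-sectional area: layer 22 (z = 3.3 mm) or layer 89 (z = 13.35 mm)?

Layer 22 (z = 3.3): the cone (r1=10→r2=2.5) has section circumradius 8.500 here — a regular 24-gon (area = (24/2)·8.500²·sin(360°/24) = 224.40 mm²); the 28.5×4 cube at (14.5, 4.5) contributes its full rectangle (area 114.00 mm²); the 14.5×28.5 cube at (15, 0.5) contributes its full rectangle (area 413.25 mm²); the cube at (-2.5, 6) is absent (z outside [9, 13]); Subtracting the remaining from the first: starting from the cone (224.40 mm²), the 28.5×4 cube at (14.5, 4.5) misses the remaining region (no effect); the 14.5×28.5 cube at (15, 0.5) misses the remaining region (no effect) — area = 224.40 mm². So its area = 224.40 mm². Layer 89 (z = 13.35): the cone (r1=10→r2=2.5) has section circumradius 3.932 here — a regular 24-gon (area = (24/2)·3.932²·sin(360°/24) = 48.01 mm²); the cube at (14.5, 4.5) is present — its section is the full 28.5×4 rectangle (area 114.00 mm²); the cube at (15, 0.5) is absent (z outside [-1.5, 7]); the cube at (-2.5, 6) is absent (z outside [9, 13]); Taking the first minus the rest: starting from the cone (48.01 mm²), the 28.5×4 cube at (14.5, 4.5) misses the remaining region (no effect) — area = 48.01 mm². So its area = 48.01 mm². Layer 22 is larger (224.40 vs 48.01 mm²).

layer 22 (z = 3.3 mm)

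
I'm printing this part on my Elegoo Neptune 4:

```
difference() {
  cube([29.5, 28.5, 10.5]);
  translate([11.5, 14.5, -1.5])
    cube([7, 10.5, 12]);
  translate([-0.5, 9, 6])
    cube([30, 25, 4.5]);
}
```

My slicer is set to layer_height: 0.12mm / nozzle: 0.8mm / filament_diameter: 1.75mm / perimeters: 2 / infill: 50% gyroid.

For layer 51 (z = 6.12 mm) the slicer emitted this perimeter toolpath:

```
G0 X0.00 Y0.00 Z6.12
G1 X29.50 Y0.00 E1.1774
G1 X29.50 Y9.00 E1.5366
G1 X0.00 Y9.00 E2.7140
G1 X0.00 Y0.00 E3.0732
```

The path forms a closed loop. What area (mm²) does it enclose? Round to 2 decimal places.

265.50 mm²

Apply the shoelace formula to the sequence of (X, Y) vertices; enclosed area = 265.50 mm².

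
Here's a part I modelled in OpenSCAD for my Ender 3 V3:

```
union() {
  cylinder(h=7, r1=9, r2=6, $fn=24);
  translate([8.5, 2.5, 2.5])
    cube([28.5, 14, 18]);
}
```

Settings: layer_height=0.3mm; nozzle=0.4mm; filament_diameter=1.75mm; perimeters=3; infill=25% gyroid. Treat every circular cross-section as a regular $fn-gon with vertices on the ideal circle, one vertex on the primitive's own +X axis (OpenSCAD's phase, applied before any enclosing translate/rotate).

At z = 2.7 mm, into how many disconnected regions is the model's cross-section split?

2

At z = 2.7 mm: the cone (r1=9→r2=6) has section circumradius 7.843 here — a regular 24-gon; the cube at (8.5, 2.5) (footprint 28.5×14) is included at this height; Merging all regions: the 2 present regions are separate (no shared area or edge), so areas and boundary lengths simply add and each stays a separate island — 2 connected regions. The result has 2 disconnected regions.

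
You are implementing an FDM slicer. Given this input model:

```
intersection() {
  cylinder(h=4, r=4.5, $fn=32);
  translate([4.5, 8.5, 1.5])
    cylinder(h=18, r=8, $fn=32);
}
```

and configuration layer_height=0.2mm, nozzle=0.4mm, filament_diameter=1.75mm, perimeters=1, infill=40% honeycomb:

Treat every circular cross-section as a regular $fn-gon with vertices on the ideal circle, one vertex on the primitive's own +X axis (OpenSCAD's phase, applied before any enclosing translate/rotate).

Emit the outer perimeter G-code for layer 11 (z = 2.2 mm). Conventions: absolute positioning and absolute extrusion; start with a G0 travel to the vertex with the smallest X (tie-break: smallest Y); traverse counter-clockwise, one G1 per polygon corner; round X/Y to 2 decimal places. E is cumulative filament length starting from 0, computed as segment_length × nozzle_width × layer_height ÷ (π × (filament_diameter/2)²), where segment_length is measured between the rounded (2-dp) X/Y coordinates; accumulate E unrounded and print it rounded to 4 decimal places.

G0 X-2.08 Y3.97 Z2.20
G1 X-1.16 Y2.84 E0.0485
G1 X0.06 Y1.85 E0.1007
G1 X1.44 Y1.11 E0.1528
G1 X2.94 Y0.65 E0.2050
G1 X4.45 Y0.50 E0.2555
G1 X4.41 Y0.88 E0.2682
G1 X4.16 Y1.72 E0.2973
G1 X3.74 Y2.50 E0.3268
G1 X3.18 Y3.18 E0.3561
G1 X2.50 Y3.74 E0.3854
G1 X1.72 Y4.16 E0.4148
G1 X0.88 Y4.41 E0.4440
G1 X0.00 Y4.50 E0.4734
G1 X-0.88 Y4.41 E0.5028
G1 X-1.72 Y4.16 E0.5320
G1 X-2.08 Y3.97 E0.5455

At z = 2.2 mm: the r=4.5 cylinder contributes a regular 32-gon of circumradius 4.5; the cylinder at (4.5, 8.5): section is a regular 32-gon, circumradius r=8; Keeping only the common overlap: the r=8 cylinder at (4.5, 8.5) partially overlaps the r=4.5 cylinder; clipping to the common part keeps 14.54 mm² — 1 connected region. The outline is a single polygon with 16 vertices. Extrusion per mm of travel: 0.4 × 0.2 / (π × 0.875²) = 0.033260. Accumulating E over each segment gives final E = 0.5455.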